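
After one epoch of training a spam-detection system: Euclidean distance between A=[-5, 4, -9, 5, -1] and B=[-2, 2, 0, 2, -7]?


d = √((-5+ 2)² + (4-2)² + (-9-0)² + (5-2)² + (-1+ 7)²)
  = √(9 + 4 + 81 + 9 + 36)
  = √139 = 11.7898

11.7898


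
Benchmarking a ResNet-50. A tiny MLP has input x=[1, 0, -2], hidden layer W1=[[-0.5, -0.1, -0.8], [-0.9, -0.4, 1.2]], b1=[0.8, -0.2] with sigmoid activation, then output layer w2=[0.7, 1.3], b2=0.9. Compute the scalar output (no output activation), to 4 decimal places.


z1[0] = (-0.5)·(1) + (-0.1)·(0) + (-0.8)·(-2) + 0.8 = 1.9
z1[1] = (-0.9)·(1) + (-0.4)·(0) + (1.2)·(-2) - 0.2 = -3.5
h = sigmoid(z1) = [0.8699, 0.0293]
output = (0.7)·(0.8699) + (1.3)·(0.0293) + 0.9 = 1.547

1.547


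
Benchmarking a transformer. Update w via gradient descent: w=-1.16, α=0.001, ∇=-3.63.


w_new = w - α·∇
= -1.16 - 0.001·-3.63
= -1.16 + 0.00363
= -1.15637

-1.15637


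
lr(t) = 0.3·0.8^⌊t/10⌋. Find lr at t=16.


n_drops = ⌊16/10⌋ = 1
lr = 0.3·0.8^1 = 0.3·0.8 = 0.24

0.24


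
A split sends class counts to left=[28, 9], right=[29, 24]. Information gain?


Parent = [57, 33], H_parent = 0.9481
H_left = 0.8004 (n=37), H_right = 0.9936 (n=53)
H_children = (37/90)·0.8004 + (53/90)·0.9936 = 0.9142
IG = 0.9481 - 0.9142 = 0.0339

0.0339


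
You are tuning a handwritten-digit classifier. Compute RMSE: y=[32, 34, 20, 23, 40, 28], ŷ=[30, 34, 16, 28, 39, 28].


MSE = 46/6 = 7.6667
RMSE = √(46/6) = 2.7689

2.7689


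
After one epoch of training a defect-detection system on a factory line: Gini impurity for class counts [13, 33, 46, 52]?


Probabilities: [13/144, 33/144, 46/144, 52/144] ≈ [0.0903, 0.2292, 0.3194, 0.3611]
Σpᵢ² = (169 + 1089 + 2116 + 2704)/144² = 6078/20736
Gini = 1 - Σpᵢ² = 1 - 6078/20736 = 0.7069

0.7069


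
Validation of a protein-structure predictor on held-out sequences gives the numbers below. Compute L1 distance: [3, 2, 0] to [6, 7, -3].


d = |3-6| + |2-7| + |0+ 3|
  = 3 + 5 + 3
  = 11

11


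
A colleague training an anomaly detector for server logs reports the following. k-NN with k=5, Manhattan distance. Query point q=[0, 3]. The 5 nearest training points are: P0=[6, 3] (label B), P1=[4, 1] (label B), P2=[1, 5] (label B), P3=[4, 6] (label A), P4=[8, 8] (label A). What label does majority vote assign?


d(q,P0) = 6  (label B)
d(q,P1) = 6  (label B)
d(q,P2) = 3  (label B)
d(q,P3) = 7  (label A)
d(q,P4) = 13  (label A)
Votes: A=2, B=3
Majority → B

B


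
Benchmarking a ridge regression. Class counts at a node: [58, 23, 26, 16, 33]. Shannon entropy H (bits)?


Probabilities: [58/156, 23/156, 26/156, 16/156, 33/156] ≈ [0.3718, 0.1474, 0.1667, 0.1026, 0.2115]
H = -((58/156)·log₂(58/156) + (23/156)·log₂(23/156) + (26/156)·log₂(26/156) + (16/156)·log₂(16/156) + (33/156)·log₂(33/156))
  = 2.1798 bits

2.1798 bits


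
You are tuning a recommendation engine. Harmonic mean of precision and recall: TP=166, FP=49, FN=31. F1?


Precision = 166/215 = 0.7721
Recall = 166/197 = 0.8426
F1 = 2·P·R/(P+R) = 2·TP/(2·TP+FP+FN) = 332/(332+49+31) = 332/412 = 0.8058

0.8058


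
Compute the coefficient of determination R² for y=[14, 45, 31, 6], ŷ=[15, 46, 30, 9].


ȳ = 24
SS_res = Σ(y-ŷ)² = 12
SS_tot = Σ(y-ȳ)² = 914
R² = 1 - SS_res/SS_tot = 1 - 0.0131 = 0.9869

0.9869


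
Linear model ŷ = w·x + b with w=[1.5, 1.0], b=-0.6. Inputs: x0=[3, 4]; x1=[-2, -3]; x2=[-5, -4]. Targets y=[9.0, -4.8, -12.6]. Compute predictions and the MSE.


ŷ0 = (1.5)·(3) + (1.0)·(4) - 0.6 = 7.9
ŷ1 = (1.5)·(-2) + (1.0)·(-3) - 0.6 = -6.6
ŷ2 = (1.5)·(-5) + (1.0)·(-4) - 0.6 = -12.1
errors² = [1.21, 3.24, 0.25]
MSE = 4.7000/3 = 1.5667

1.5667


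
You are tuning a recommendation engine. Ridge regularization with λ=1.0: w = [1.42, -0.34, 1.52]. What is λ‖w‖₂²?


‖w‖₂² = (1.42)² + (-0.34)² + (1.52)²
     = 2.0164 + 0.1156 + 2.3104
     = 4.4424
λ·‖w‖₂² = 1.0·4.4424 = 4.4424

4.4424


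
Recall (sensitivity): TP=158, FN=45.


Recall = TP/(TP+FN)
= 158/(158+45)
= 158/203 = 77.83%

77.83%


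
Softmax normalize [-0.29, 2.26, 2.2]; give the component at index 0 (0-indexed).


Exponentials: e^-0.29=0.7483, e^2.26=9.5831, e^2.2=9.025
Sum = 19.3564
Softmax = [0.0387, 0.4951, 0.4663]
p[0] = 0.7483/19.3564 = 0.0387

0.0387


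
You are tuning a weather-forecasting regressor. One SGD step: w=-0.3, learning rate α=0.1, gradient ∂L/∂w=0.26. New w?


w_new = w - α·∇
= -0.3 - 0.1·0.26
= -0.3 - 0.026
= -0.326

-0.326


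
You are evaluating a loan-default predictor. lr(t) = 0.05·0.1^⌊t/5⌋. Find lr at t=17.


n_drops = ⌊17/5⌋ = 3
lr = 0.05·0.1^3 = 0.05·0.001 = 0.00005

0.00005


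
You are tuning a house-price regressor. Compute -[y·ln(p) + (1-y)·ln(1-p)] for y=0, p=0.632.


BCE = -[y·ln(p) + (1-y)·ln(1-p)]
= -0 - 1·ln(1-0.632)
= -ln(0.368) = 0.9997

0.9997


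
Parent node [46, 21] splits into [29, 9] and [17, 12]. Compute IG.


Parent = [46, 21], H_parent = 0.8971
H_left = 0.7897 (n=38), H_right = 0.9784 (n=29)
H_children = (38/67)·0.7897 + (29/67)·0.9784 = 0.8714
IG = 0.8971 - 0.8714 = 0.0257

0.0257


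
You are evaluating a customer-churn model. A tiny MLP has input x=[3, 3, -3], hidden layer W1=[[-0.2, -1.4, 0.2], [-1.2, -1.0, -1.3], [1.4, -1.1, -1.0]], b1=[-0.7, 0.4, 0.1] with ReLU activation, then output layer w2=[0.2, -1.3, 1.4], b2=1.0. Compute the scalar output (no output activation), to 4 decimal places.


z1[0] = (-0.2)·(3) + (-1.4)·(3) + (0.2)·(-3) - 0.7 = -6.1
z1[1] = (-1.2)·(3) + (-1.0)·(3) + (-1.3)·(-3) + 0.4 = -2.3
z1[2] = (1.4)·(3) + (-1.1)·(3) + (-1.0)·(-3) + 0.1 = 4.0
h = ReLU(z1) = [0.0, 0.0, 4.0]
output = (0.2)·(0.0) + (-1.3)·(0.0) + (1.4)·(4.0) + 1.0 = 6.6

6.6


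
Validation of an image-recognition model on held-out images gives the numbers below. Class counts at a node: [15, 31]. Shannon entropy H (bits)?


Probabilities: [15/46, 31/46] ≈ [0.3261, 0.6739]
H = -((15/46)·log₂(15/46) + (31/46)·log₂(31/46))
  = 0.9109 bits

0.9109 bits


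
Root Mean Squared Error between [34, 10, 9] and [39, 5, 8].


MSE = 51/3 = 17
RMSE = √(51/3) = 4.1231

4.1231


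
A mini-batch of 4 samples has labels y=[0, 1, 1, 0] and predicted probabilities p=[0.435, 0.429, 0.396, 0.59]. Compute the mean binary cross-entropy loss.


L[0] = -ln(1-0.435) = -ln(0.565) = 0.5709
L[1] = -ln(0.429) = 0.8463
L[2] = -ln(0.396) = 0.9263
L[3] = -ln(1-0.59) = -ln(0.41) = 0.8916
mean = (0.5709 + 0.8463 + 0.9263 + 0.8916)/4 = 0.8088

0.8088


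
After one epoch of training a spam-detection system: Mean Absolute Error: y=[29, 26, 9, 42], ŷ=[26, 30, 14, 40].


Absolute errors: |29-26|=3, |26-30|=4, |9-14|=5, |42-40|=2
Sum = 14
MAE = 14/4 = 7/2

7/2


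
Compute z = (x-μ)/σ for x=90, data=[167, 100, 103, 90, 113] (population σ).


μ = 114.6, σ = 27.2074
z = (90 - 114.6)/27.2074 = -0.9042

-0.9042


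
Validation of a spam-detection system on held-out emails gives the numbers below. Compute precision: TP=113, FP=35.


Precision = TP/(TP+FP)
= 113/(113+35)
= 113/148 = 76.35%

76.35%


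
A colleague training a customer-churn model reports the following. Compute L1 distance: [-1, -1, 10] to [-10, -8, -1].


d = |-1+ 10| + |-1+ 8| + |10+ 1|
  = 9 + 7 + 11
  = 27

27


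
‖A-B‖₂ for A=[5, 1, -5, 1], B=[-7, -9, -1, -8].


d = √((5+ 7)² + (1+ 9)² + (-5+ 1)² + (1+ 8)²)
  = √(144 + 100 + 16 + 81)
  = √341 = 18.4662

18.4662


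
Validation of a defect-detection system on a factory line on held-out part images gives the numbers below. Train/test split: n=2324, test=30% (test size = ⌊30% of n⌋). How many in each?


Test = ⌊2324·30/100⌋ = 697
Train = 2324 - 697 = 1627

Train: 1627, Test: 697


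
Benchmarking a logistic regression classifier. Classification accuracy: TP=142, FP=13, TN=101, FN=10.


Accuracy = (TP+TN)/(TP+TN+FP+FN)
= (142+101)/(266)
= 243/266 = 91.35%

91.35%


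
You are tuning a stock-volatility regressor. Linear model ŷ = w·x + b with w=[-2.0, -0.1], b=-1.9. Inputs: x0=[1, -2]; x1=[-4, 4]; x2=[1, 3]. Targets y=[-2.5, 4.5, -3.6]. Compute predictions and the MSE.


ŷ0 = (-2.0)·(1) + (-0.1)·(-2) - 1.9 = -3.7
ŷ1 = (-2.0)·(-4) + (-0.1)·(4) - 1.9 = 5.7
ŷ2 = (-2.0)·(1) + (-0.1)·(3) - 1.9 = -4.2
errors² = [1.44, 1.44, 0.36]
MSE = 3.2400/3 = 1.08

1.08


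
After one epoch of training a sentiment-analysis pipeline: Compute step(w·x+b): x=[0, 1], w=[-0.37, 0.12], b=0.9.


z = (0)·(-0.37) + (1)·(0.12) + 0.9
  = 1.02
step(z) = 1 (z≥0)

1


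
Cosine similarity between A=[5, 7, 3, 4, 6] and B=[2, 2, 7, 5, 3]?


A·B = 5·2 + 7·2 + 3·7 + 4·5 + 6·3 = 83
‖A‖ = √135 = 11.619, ‖B‖ = √91 = 9.5394
cos = 83/(√135·√91) = 83/√12285 = 0.7488

0.7488


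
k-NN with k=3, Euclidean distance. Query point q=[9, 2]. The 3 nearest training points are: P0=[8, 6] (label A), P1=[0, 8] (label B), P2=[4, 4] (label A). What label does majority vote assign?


d(q,P0) = 4.1231  (label A)
d(q,P1) = 10.8167  (label B)
d(q,P2) = 5.3852  (label A)
Votes: A=2, B=1
Majority → A

A


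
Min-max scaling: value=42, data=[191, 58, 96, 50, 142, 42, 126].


min=42, max=191
(42-42)/(191-42) = 0/149 = 0.0

0.0


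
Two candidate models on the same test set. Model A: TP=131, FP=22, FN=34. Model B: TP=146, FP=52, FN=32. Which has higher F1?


Model A: P=131/153=0.8562, R=131/165=0.7939, F1=2PR/(P+R)=2TP/(2TP+FP+FN)=262/318=0.8239
Model B: P=146/198=0.7374, R=146/178=0.8202, F1=2PR/(P+R)=2TP/(2TP+FP+FN)=292/376=0.7766
0.8239 > 0.7766 → Model A

Model A


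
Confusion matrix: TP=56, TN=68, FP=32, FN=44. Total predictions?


Total = TP + TN + FP + FN
= 56 + 68 + 32 + 44
= 200
(Predicted positive: 88, predicted negative: 112)

200


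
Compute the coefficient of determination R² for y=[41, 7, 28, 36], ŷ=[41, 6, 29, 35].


ȳ = 28
SS_res = Σ(y-ŷ)² = 3
SS_tot = Σ(y-ȳ)² = 674
R² = 1 - SS_res/SS_tot = 1 - 0.0045 = 0.9955

0.9955


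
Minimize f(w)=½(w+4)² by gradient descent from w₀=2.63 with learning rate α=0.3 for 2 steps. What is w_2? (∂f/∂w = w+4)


step 1: grad = 2.63+4 = 6.63; w = 2.63 - 0.3·(6.63) = 0.641
step 2: grad = 0.641+4 = 4.641; w = 0.641 - 0.3·(4.641) = -0.7513

-0.7513


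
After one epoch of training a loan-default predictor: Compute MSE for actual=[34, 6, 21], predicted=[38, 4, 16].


Squared errors: (34-38)²=16, (6-4)²=4, (21-16)²=25
Sum = 45
MSE = 45/3 = 15

15


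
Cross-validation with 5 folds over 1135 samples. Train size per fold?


Fold size = 1135/5 = 227
Training per fold = 1135 - 227 = 908

908


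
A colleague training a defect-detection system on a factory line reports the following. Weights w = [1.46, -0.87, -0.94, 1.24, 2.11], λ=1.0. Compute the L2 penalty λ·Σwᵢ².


‖w‖₂² = (1.46)² + (-0.87)² + (-0.94)² + (1.24)² + (2.11)²
     = 2.1316 + 0.7569 + 0.8836 + 1.5376 + 4.4521
     = 9.7618
λ·‖w‖₂² = 1.0·9.7618 = 9.7618

9.7618


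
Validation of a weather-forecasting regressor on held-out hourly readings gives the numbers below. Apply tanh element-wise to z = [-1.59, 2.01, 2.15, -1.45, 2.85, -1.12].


tanh(-1.59) = -0.9201
tanh(2.01) = 0.9647
tanh(2.15) = 0.9732
tanh(-1.45) = -0.8957
tanh(2.85) = 0.9933
tanh(-1.12) = -0.8076
result = [-0.9201, 0.9647, 0.9732, -0.8957, 0.9933, -0.8076]

[-0.9201, 0.9647, 0.9732, -0.8957, 0.9933, -0.8076]


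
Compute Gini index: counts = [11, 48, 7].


Probabilities: [11/66, 48/66, 7/66] ≈ [0.1667, 0.7273, 0.1061]
Σpᵢ² = (121 + 2304 + 49)/66² = 2474/4356
Gini = 1 - Σpᵢ² = 1 - 2474/4356 = 0.432

0.432


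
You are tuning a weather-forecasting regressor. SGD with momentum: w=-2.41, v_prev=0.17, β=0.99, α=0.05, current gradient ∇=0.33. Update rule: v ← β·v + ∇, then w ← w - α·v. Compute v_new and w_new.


v_new = 0.99·0.17 + 0.33 = 0.1683 + 0.33 = 0.4983
w_new = -2.41 - 0.05·0.4983 = -2.41 - 0.024915 = -2.434915

v_new=0.4983, w_new=-2.434915


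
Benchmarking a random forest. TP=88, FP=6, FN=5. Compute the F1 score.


Precision = 88/94 = 0.9362
Recall = 88/93 = 0.9462
F1 = 2·P·R/(P+R) = 2·TP/(2·TP+FP+FN) = 176/(176+6+5) = 176/187 = 0.9412

0.9412


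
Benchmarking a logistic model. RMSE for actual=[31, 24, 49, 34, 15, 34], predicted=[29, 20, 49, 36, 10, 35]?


MSE = 50/6 = 8.3333
RMSE = √(50/6) = 2.8868

2.8868


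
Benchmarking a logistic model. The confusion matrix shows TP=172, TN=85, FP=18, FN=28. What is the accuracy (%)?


Accuracy = (TP+TN)/(TP+TN+FP+FN)
= (172+85)/(303)
= 257/303 = 84.82%

84.82%


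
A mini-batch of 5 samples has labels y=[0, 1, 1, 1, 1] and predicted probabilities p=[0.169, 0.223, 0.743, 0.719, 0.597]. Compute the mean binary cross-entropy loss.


L[0] = -ln(1-0.169) = -ln(0.831) = 0.1851
L[1] = -ln(0.223) = 1.5006
L[2] = -ln(0.743) = 0.2971
L[3] = -ln(0.719) = 0.3299
L[4] = -ln(0.597) = 0.5158
mean = (0.1851 + 1.5006 + 0.2971 + 0.3299 + 0.5158)/5 = 0.5657

0.5657


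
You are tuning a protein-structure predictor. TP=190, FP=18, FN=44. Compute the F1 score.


Precision = 190/208 = 0.9135
Recall = 190/234 = 0.812
F1 = 2·P·R/(P+R) = 2·TP/(2·TP+FP+FN) = 380/(380+18+44) = 380/442 = 0.8597

0.8597


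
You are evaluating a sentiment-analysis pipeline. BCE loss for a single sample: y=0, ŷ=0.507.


BCE = -[y·ln(p) + (1-y)·ln(1-p)]
= -0 - 1·ln(1-0.507)
= -ln(0.493) = 0.7072

0.7072


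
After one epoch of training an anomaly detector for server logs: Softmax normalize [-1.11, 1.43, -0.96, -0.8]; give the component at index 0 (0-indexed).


Exponentials: e^-1.11=0.3296, e^1.43=4.1787, e^-0.96=0.3829, e^-0.8=0.4493
Sum = 5.3405
Softmax = [0.0617, 0.7825, 0.0717, 0.0841]
p[0] = 0.3296/5.3405 = 0.0617

0.0617


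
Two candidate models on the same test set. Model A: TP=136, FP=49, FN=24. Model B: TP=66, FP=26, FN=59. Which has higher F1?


Model A: P=136/185=0.7351, R=136/160=0.85, F1=2PR/(P+R)=2TP/(2TP+FP+FN)=272/345=0.7884
Model B: P=66/92=0.7174, R=66/125=0.528, F1=2PR/(P+R)=2TP/(2TP+FP+FN)=132/217=0.6083
0.7884 > 0.6083 → Model A

Model A


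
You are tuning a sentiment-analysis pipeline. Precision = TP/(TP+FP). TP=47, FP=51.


Precision = TP/(TP+FP)
= 47/(47+51)
= 47/98 = 47.96%

47.96%


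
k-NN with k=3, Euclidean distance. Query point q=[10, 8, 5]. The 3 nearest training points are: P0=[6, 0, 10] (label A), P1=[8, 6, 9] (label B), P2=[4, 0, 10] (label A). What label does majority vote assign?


d(q,P0) = 10.247  (label A)
d(q,P1) = 4.899  (label B)
d(q,P2) = 11.1803  (label A)
Votes: A=2, B=1
Majority → A

A


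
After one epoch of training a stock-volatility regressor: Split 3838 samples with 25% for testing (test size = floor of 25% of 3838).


Test = ⌊3838·25/100⌋ = 959
Train = 3838 - 959 = 2879

Train: 2879, Test: 959


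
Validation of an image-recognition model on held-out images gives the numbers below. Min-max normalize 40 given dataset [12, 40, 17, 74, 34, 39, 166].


min=12, max=166
(40-12)/(166-12) = 28/154 = 0.1818

0.1818


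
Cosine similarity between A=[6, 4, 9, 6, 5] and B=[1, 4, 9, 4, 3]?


A·B = 6·1 + 4·4 + 9·9 + 6·4 + 5·3 = 142
‖A‖ = √194 = 13.9284, ‖B‖ = √123 = 11.0905
cos = 142/(√194·√123) = 142/√23862 = 0.9193

0.9193


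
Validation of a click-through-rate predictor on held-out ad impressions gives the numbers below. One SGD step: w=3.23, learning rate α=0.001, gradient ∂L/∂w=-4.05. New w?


w_new = w - α·∇
= 3.23 - 0.001·-4.05
= 3.23 + 0.00405
= 3.23405

3.23405


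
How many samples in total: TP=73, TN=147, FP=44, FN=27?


Total = TP + TN + FP + FN
= 73 + 147 + 44 + 27
= 291
(Predicted positive: 117, predicted negative: 174)

291


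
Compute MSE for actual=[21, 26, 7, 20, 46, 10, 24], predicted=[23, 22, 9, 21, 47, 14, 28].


Squared errors: (21-23)²=4, (26-22)²=16, (7-9)²=4, (20-21)²=1, (46-47)²=1, (10-14)²=16, (24-28)²=16
Sum = 58
MSE = 58/7 = 58/7

58/7


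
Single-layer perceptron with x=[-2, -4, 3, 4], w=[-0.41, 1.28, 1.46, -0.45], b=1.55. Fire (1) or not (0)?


z = (-2)·(-0.41) + (-4)·(1.28) + (3)·(1.46) + (4)·(-0.45) + 1.55
  = -0.17
step(z) = 0 (z<0)

0


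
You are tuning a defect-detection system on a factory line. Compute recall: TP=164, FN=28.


Recall = TP/(TP+FN)
= 164/(164+28)
= 164/192 = 85.42%

85.42%


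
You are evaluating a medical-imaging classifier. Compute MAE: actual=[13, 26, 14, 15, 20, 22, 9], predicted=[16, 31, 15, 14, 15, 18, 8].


Absolute errors: |13-16|=3, |26-31|=5, |14-15|=1, |15-14|=1, |20-15|=5, |22-18|=4, |9-8|=1
Sum = 20
MAE = 20/7 = 20/7

20/7


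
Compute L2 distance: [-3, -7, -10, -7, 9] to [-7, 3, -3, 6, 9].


d = √((-3+ 7)² + (-7-3)² + (-10+ 3)² + (-7-6)² + (9-9)²)
  = √(16 + 100 + 49 + 169 + 0)
  = √334 = 18.2757

18.2757


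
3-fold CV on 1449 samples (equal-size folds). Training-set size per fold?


Fold size = 1449/3 = 483
Training per fold = 1449 - 483 = 966

966


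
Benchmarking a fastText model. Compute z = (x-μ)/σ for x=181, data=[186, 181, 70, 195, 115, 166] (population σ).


μ = 152.1667, σ = 44.9719
z = (181 - 152.1667)/44.9719 = 0.6411

0.6411


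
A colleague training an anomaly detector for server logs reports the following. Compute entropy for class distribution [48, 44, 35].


Probabilities: [48/127, 44/127, 35/127] ≈ [0.378, 0.3465, 0.2756]
H = -((48/127)·log₂(48/127) + (44/127)·log₂(44/127) + (35/127)·log₂(35/127))
  = 1.5728 bits

1.5728 bits


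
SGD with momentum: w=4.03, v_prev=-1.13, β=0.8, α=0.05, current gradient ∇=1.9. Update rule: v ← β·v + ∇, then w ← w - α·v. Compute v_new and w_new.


v_new = 0.8·-1.13 + 1.9 = -0.904 + 1.9 = 0.996
w_new = 4.03 - 0.05·0.996 = 4.03 - 0.0498 = 3.9802

v_new=0.996, w_new=3.9802


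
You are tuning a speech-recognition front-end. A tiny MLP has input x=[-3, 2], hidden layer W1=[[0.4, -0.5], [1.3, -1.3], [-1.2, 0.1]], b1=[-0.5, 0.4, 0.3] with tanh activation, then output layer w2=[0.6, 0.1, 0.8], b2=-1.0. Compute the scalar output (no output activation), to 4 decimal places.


z1[0] = (0.4)·(-3) + (-0.5)·(2) - 0.5 = -2.7
z1[1] = (1.3)·(-3) + (-1.3)·(2) + 0.4 = -6.1
z1[2] = (-1.2)·(-3) + (0.1)·(2) + 0.3 = 4.1
h = tanh(z1) = [-0.991, -1.0, 0.9995]
output = (0.6)·(-0.991) + (0.1)·(-1.0) + (0.8)·(0.9995) - 1.0 = -0.895

-0.895


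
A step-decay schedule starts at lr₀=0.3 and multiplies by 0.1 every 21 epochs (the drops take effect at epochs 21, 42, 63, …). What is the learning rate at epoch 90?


n_drops = ⌊90/21⌋ = 4
lr = 0.3·0.1^4 = 0.3·0.0001 = 0.00003

0.00003


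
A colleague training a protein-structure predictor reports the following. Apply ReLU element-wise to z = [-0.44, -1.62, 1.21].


ReLU(-0.44) = max(0, -0.44) = 0.0
ReLU(-1.62) = max(0, -1.62) = 0.0
ReLU(1.21) = max(0, 1.21) = 1.21
result = [0.0, 0.0, 1.21]

[0.0, 0.0, 1.21]


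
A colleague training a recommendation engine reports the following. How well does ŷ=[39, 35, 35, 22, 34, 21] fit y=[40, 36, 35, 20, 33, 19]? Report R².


ȳ = 30.5
SS_res = Σ(y-ŷ)² = 11
SS_tot = Σ(y-ȳ)² = 389.5
R² = 1 - SS_res/SS_tot = 1 - 0.0282 = 0.9718

0.9718


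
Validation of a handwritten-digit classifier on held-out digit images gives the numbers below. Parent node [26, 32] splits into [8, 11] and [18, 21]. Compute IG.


Parent = [26, 32], H_parent = 0.9923
H_left = 0.9819 (n=19), H_right = 0.9957 (n=39)
H_children = (19/58)·0.9819 + (39/58)·0.9957 = 0.9912
IG = 0.9923 - 0.9912 = 0.0011

0.0011


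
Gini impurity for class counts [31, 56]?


Probabilities: [31/87, 56/87] ≈ [0.3563, 0.6437]
Σpᵢ² = (961 + 3136)/87² = 4097/7569
Gini = 1 - Σpᵢ² = 1 - 4097/7569 = 0.4587

0.4587


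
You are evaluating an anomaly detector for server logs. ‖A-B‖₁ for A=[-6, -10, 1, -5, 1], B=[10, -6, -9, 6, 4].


d = |-6-10| + |-10+ 6| + |1+ 9| + |-5-6| + |1-4|
  = 16 + 4 + 10 + 11 + 3
  = 44

44


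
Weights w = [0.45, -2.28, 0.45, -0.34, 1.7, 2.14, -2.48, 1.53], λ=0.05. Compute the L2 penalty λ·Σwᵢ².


‖w‖₂² = (0.45)² + (-2.28)² + (0.45)² + (-0.34)² + (1.7)² + (2.14)² + (-2.48)² + (1.53)²
     = 0.2025 + 5.1984 + 0.2025 + 0.1156 + 2.89 + 4.5796 + 6.1504 + 2.3409
     = 21.6799
λ·‖w‖₂² = 0.05·21.6799 = 1.083995

1.083995


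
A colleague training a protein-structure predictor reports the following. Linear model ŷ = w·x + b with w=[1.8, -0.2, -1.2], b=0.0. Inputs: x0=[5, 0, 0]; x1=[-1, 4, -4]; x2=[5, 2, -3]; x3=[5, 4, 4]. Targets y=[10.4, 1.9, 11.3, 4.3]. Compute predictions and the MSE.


ŷ0 = (1.8)·(5) + (-0.2)·(0) + (-1.2)·(0) + 0.0 = 9.0
ŷ1 = (1.8)·(-1) + (-0.2)·(4) + (-1.2)·(-4) + 0.0 = 2.2
ŷ2 = (1.8)·(5) + (-0.2)·(2) + (-1.2)·(-3) + 0.0 = 12.2
ŷ3 = (1.8)·(5) + (-0.2)·(4) + (-1.2)·(4) + 0.0 = 3.4
errors² = [1.96, 0.09, 0.81, 0.81]
MSE = 3.6700/4 = 0.9175

0.9175


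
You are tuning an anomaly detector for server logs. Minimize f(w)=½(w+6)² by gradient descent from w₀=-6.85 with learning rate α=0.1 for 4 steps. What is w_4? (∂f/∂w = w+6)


step 1: grad = -6.85+6 = -0.85; w = -6.85 - 0.1·(-0.85) = -6.765
step 2: grad = -6.765+6 = -0.765; w = -6.765 - 0.1·(-0.765) = -6.6885
step 3: grad = -6.6885+6 = -0.6885; w = -6.6885 - 0.1·(-0.6885) = -6.61965
step 4: grad = -6.61965+6 = -0.61965; w = -6.61965 - 0.1·(-0.61965) = -6.557685

-6.557685


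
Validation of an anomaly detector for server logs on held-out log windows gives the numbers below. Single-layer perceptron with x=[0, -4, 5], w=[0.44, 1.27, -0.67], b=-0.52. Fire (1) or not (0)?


z = (0)·(0.44) + (-4)·(1.27) + (5)·(-0.67) - 0.52
  = -8.95
step(z) = 0 (z<0)

0


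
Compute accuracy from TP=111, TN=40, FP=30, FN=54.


Accuracy = (TP+TN)/(TP+TN+FP+FN)
= (111+40)/(235)
= 151/235 = 64.26%

64.26%


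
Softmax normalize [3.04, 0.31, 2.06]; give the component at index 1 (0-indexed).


Exponentials: e^3.04=20.9052, e^0.31=1.3634, e^2.06=7.846
Sum = 30.1146
Softmax = [0.6942, 0.0453, 0.2605]
p[1] = 1.3634/30.1146 = 0.0453

0.0453


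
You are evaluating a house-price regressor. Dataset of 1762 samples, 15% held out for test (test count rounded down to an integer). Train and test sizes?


Test = ⌊1762·15/100⌋ = 264
Train = 1762 - 264 = 1498

Train: 1498, Test: 264


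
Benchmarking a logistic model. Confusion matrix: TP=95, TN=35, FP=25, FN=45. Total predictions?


Total = TP + TN + FP + FN
= 95 + 35 + 25 + 45
= 200
(Predicted positive: 120, predicted negative: 80)

200


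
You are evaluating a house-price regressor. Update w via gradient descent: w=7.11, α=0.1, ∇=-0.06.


w_new = w - α·∇
= 7.11 - 0.1·-0.06
= 7.11 + 0.006
= 7.116

7.116


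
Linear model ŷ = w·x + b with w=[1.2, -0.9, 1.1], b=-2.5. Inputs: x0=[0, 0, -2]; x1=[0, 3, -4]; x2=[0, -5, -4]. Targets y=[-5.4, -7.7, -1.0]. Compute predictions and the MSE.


ŷ0 = (1.2)·(0) + (-0.9)·(0) + (1.1)·(-2) - 2.5 = -4.7
ŷ1 = (1.2)·(0) + (-0.9)·(3) + (1.1)·(-4) - 2.5 = -9.6
ŷ2 = (1.2)·(0) + (-0.9)·(-5) + (1.1)·(-4) - 2.5 = -2.4
errors² = [0.49, 3.61, 1.96]
MSE = 6.0600/3 = 2.02

2.02


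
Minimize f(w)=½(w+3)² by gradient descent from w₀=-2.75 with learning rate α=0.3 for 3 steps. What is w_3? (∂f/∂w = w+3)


step 1: grad = -2.75+3 = 0.25; w = -2.75 - 0.3·(0.25) = -2.825
step 2: grad = -2.825+3 = 0.175; w = -2.825 - 0.3·(0.175) = -2.8775
step 3: grad = -2.8775+3 = 0.1225; w = -2.8775 - 0.3·(0.1225) = -2.91425

-2.91425


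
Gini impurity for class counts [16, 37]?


Probabilities: [16/53, 37/53] ≈ [0.3019, 0.6981]
Σpᵢ² = (256 + 1369)/53² = 1625/2809
Gini = 1 - Σpᵢ² = 1 - 1625/2809 = 0.4215

0.4215


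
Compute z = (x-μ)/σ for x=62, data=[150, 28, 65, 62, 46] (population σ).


μ = 70.2, σ = 42.0209
z = (62 - 70.2)/42.0209 = -0.1951

-0.1951


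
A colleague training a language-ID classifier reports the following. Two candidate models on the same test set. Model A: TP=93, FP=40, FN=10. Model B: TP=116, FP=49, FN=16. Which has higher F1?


Model A: P=93/133=0.6992, R=93/103=0.9029, F1=2PR/(P+R)=2TP/(2TP+FP+FN)=186/236=0.7881
Model B: P=116/165=0.703, R=116/132=0.8788, F1=2PR/(P+R)=2TP/(2TP+FP+FN)=232/297=0.7811
0.7881 > 0.7811 → Model A

Model A


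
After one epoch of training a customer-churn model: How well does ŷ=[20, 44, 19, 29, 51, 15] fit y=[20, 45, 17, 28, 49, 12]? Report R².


ȳ = 28.5
SS_res = Σ(y-ŷ)² = 19
SS_tot = Σ(y-ȳ)² = 1169.5
R² = 1 - SS_res/SS_tot = 1 - 0.0162 = 0.9838

0.9838


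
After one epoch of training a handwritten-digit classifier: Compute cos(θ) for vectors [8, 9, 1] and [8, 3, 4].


A·B = 8·8 + 9·3 + 1·4 = 95
‖A‖ = √146 = 12.083, ‖B‖ = √89 = 9.434
cos = 95/(√146·√89) = 95/√12994 = 0.8334

0.8334


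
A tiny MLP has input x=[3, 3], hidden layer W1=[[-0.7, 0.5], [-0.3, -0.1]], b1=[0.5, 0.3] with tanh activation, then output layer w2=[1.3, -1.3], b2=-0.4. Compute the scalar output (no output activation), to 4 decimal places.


z1[0] = (-0.7)·(3) + (0.5)·(3) + 0.5 = -0.1
z1[1] = (-0.3)·(3) + (-0.1)·(3) + 0.3 = -0.9
h = tanh(z1) = [-0.0997, -0.7163]
output = (1.3)·(-0.0997) + (-1.3)·(-0.7163) - 0.4 = 0.4016

0.4016


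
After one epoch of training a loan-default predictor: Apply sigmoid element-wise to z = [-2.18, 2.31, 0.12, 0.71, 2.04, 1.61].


σ(-2.18) = 1/(1+e^2.18) = 0.1016
σ(2.31) = 1/(1+e^-2.31) = 0.9097
σ(0.12) = 1/(1+e^-0.12) = 0.53
σ(0.71) = 1/(1+e^-0.71) = 0.6704
σ(2.04) = 1/(1+e^-2.04) = 0.8849
σ(1.61) = 1/(1+e^-1.61) = 0.8334
result = [0.1016, 0.9097, 0.53, 0.6704, 0.8849, 0.8334]

[0.1016, 0.9097, 0.53, 0.6704, 0.8849, 0.8334]


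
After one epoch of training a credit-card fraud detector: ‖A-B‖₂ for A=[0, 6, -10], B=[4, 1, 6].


d = √((0-4)² + (6-1)² + (-10-6)²)
  = √(16 + 25 + 256)
  = √297 = 17.2337

17.2337


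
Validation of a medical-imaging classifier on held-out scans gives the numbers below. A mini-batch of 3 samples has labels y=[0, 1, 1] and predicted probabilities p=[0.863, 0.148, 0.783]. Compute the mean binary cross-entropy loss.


L[0] = -ln(1-0.863) = -ln(0.137) = 1.9878
L[1] = -ln(0.148) = 1.9105
L[2] = -ln(0.783) = 0.2446
mean = (1.9878 + 1.9105 + 0.2446)/3 = 1.381

1.381


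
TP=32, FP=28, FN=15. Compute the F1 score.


Precision = 32/60 = 0.5333
Recall = 32/47 = 0.6809
F1 = 2·P·R/(P+R) = 2·TP/(2·TP+FP+FN) = 64/(64+28+15) = 64/107 = 0.5981

0.5981


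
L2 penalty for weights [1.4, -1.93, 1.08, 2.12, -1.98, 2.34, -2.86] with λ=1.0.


‖w‖₂² = (1.4)² + (-1.93)² + (1.08)² + (2.12)² + (-1.98)² + (2.34)² + (-2.86)²
     = 1.96 + 3.7249 + 1.1664 + 4.4944 + 3.9204 + 5.4756 + 8.1796
     = 28.9213
λ·‖w‖₂² = 1.0·28.9213 = 28.9213

28.9213


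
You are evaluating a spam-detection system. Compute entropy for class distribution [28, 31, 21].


Probabilities: [28/80, 31/80, 21/80] ≈ [0.35, 0.3875, 0.2625]
H = -((28/80)·log₂(28/80) + (31/80)·log₂(31/80) + (21/80)·log₂(21/80))
  = 1.5666 bits

1.5666 bits


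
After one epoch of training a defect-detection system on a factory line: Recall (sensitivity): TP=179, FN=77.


Recall = TP/(TP+FN)
= 179/(179+77)
= 179/256 = 69.92%

69.92%


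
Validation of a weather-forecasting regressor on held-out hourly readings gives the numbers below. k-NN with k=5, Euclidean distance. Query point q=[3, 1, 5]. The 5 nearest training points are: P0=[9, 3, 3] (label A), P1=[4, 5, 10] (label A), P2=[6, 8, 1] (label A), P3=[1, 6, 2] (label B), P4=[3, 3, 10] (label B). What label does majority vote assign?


d(q,P0) = 6.6332  (label A)
d(q,P1) = 6.4807  (label A)
d(q,P2) = 8.6023  (label A)
d(q,P3) = 6.1644  (label B)
d(q,P4) = 5.3852  (label B)
Votes: A=3, B=2
Majority → A

A


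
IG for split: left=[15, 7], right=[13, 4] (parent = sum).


Parent = [28, 11], H_parent = 0.8582
H_left = 0.9024 (n=22), H_right = 0.7871 (n=17)
H_children = (22/39)·0.9024 + (17/39)·0.7871 = 0.8521
IG = 0.8582 - 0.8521 = 0.0061

0.0061


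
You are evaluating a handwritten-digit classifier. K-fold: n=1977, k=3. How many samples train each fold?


Fold size = 1977/3 = 659
Training per fold = 1977 - 659 = 1318

1318


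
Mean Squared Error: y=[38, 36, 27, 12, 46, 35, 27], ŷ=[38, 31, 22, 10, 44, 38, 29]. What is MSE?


Squared errors: (38-38)²=0, (36-31)²=25, (27-22)²=25, (12-10)²=4, (46-44)²=4, (35-38)²=9, (27-29)²=4
Sum = 71
MSE = 71/7 = 71/7

71/7


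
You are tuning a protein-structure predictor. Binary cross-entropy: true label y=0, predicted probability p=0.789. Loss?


BCE = -[y·ln(p) + (1-y)·ln(1-p)]
= -0 - 1·ln(1-0.789)
= -ln(0.211) = 1.5559

1.5559


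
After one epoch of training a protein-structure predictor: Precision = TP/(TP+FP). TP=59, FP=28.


Precision = TP/(TP+FP)
= 59/(59+28)
= 59/87 = 67.82%

67.82%


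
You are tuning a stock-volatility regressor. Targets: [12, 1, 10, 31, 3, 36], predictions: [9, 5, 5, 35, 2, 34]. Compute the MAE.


Absolute errors: |12-9|=3, |1-5|=4, |10-5|=5, |31-35|=4, |3-2|=1, |36-34|=2
Sum = 19
MAE = 19/6 = 19/6

19/6


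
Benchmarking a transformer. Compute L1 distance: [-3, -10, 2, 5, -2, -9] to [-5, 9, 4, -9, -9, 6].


d = |-3+ 5| + |-10-9| + |2-4| + |5+ 9| + |-2+ 9| + |-9-6|
  = 2 + 19 + 2 + 14 + 7 + 15
  = 59

59


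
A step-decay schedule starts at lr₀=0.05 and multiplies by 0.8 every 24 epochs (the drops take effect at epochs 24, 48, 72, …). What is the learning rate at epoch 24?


n_drops = ⌊24/24⌋ = 1
lr = 0.05·0.8^1 = 0.05·0.8 = 0.04

0.04


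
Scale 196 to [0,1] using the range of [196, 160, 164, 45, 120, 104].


min=45, max=196
(196-45)/(196-45) = 151/151 = 1.0

1.0


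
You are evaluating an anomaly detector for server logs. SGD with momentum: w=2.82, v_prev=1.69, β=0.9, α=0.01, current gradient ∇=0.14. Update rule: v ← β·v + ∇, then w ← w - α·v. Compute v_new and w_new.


v_new = 0.9·1.69 + 0.14 = 1.521 + 0.14 = 1.661
w_new = 2.82 - 0.01·1.661 = 2.82 - 0.01661 = 2.80339

v_new=1.661, w_new=2.80339


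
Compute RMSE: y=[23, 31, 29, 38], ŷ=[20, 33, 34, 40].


MSE = 42/4 = 10.5
RMSE = √(42/4) = 3.2404

3.2404


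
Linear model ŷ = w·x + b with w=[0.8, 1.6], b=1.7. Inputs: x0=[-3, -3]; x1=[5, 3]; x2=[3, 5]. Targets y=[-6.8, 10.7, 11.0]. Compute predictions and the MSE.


ŷ0 = (0.8)·(-3) + (1.6)·(-3) + 1.7 = -5.5
ŷ1 = (0.8)·(5) + (1.6)·(3) + 1.7 = 10.5
ŷ2 = (0.8)·(3) + (1.6)·(5) + 1.7 = 12.1
errors² = [1.69, 0.04, 1.21]
MSE = 2.9400/3 = 0.98

0.98


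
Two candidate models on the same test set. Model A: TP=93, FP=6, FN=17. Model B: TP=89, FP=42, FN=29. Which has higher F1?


Model A: P=93/99=0.9394, R=93/110=0.8455, F1=2PR/(P+R)=2TP/(2TP+FP+FN)=186/209=0.89
Model B: P=89/131=0.6794, R=89/118=0.7542, F1=2PR/(P+R)=2TP/(2TP+FP+FN)=178/249=0.7149
0.89 > 0.7149 → Model A

Model A


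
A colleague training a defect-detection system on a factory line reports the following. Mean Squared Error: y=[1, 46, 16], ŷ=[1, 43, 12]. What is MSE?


Squared errors: (1-1)²=0, (46-43)²=9, (16-12)²=16
Sum = 25
MSE = 25/3 = 25/3

25/3


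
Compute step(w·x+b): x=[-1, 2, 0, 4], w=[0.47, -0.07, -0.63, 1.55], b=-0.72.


z = (-1)·(0.47) + (2)·(-0.07) + (0)·(-0.63) + (4)·(1.55) - 0.72
  = 4.87
step(z) = 1 (z≥0)

1


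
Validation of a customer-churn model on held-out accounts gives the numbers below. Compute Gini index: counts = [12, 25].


Probabilities: [12/37, 25/37] ≈ [0.3243, 0.6757]
Σpᵢ² = (144 + 625)/37² = 769/1369
Gini = 1 - Σpᵢ² = 1 - 769/1369 = 0.4383

0.4383


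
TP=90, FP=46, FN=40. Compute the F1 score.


Precision = 90/136 = 0.6618
Recall = 90/130 = 0.6923
F1 = 2·P·R/(P+R) = 2·TP/(2·TP+FP+FN) = 180/(180+46+40) = 180/266 = 0.6767

0.6767


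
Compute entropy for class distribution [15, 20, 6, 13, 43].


Probabilities: [15/97, 20/97, 6/97, 13/97, 43/97] ≈ [0.1546, 0.2062, 0.0619, 0.134, 0.4433]
H = -((15/97)·log₂(15/97) + (20/97)·log₂(20/97) + (6/97)·log₂(6/97) + (13/97)·log₂(13/97) + (43/97)·log₂(43/97))
  = 2.0433 bits

2.0433 bits


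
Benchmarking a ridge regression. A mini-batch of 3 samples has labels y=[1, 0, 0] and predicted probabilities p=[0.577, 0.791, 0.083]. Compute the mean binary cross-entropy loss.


L[0] = -ln(0.577) = 0.5499
L[1] = -ln(1-0.791) = -ln(0.209) = 1.5654
L[2] = -ln(1-0.083) = -ln(0.917) = 0.0866
mean = (0.5499 + 1.5654 + 0.0866)/3 = 0.734

0.734


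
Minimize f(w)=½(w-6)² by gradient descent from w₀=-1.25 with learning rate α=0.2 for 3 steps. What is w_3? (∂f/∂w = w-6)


step 1: grad = -1.25-6 = -7.25; w = -1.25 - 0.2·(-7.25) = 0.2
step 2: grad = 0.2-6 = -5.8; w = 0.2 - 0.2·(-5.8) = 1.36
step 3: grad = 1.36-6 = -4.64; w = 1.36 - 0.2·(-4.64) = 2.288

2.288


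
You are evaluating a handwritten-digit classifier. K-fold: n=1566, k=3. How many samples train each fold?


Fold size = 1566/3 = 522
Training per fold = 1566 - 522 = 1044

1044


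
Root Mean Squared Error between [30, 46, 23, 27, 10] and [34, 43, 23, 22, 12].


MSE = 54/5 = 10.8
RMSE = √(54/5) = 3.2863

3.2863


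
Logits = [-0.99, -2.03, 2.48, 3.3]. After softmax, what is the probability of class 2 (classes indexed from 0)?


Exponentials: e^-0.99=0.3716, e^-2.03=0.1313, e^2.48=11.9413, e^3.3=27.1126
Sum = 39.5568
Softmax = [0.0094, 0.0033, 0.3019, 0.6854]
p[2] = 11.9413/39.5568 = 0.3019

0.3019


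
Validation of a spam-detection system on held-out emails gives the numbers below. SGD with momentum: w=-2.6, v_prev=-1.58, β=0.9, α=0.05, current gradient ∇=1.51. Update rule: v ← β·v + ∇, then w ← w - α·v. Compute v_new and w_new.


v_new = 0.9·-1.58 + 1.51 = -1.422 + 1.51 = 0.088
w_new = -2.6 - 0.05·0.088 = -2.6 - 0.0044 = -2.6044

v_new=0.088, w_new=-2.6044


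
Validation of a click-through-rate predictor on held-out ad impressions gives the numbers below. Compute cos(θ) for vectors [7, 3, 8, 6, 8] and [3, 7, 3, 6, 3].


A·B = 7·3 + 3·7 + 8·3 + 6·6 + 8·3 = 126
‖A‖ = √222 = 14.8997, ‖B‖ = √112 = 10.583
cos = 126/(√222·√112) = 126/√24864 = 0.7991

0.7991


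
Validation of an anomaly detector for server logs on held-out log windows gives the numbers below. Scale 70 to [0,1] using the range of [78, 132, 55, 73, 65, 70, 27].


min=27, max=132
(70-27)/(132-27) = 43/105 = 0.4095

0.4095


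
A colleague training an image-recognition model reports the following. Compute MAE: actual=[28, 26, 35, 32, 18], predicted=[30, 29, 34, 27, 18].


Absolute errors: |28-30|=2, |26-29|=3, |35-34|=1, |32-27|=5, |18-18|=0
Sum = 11
MAE = 11/5 = 11/5

11/5


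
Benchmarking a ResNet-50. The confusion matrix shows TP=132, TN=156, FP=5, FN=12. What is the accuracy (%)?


Accuracy = (TP+TN)/(TP+TN+FP+FN)
= (132+156)/(305)
= 288/305 = 94.43%

94.43%


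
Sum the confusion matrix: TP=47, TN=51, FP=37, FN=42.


Total = TP + TN + FP + FN
= 47 + 51 + 37 + 42
= 177
(Predicted positive: 84, predicted negative: 93)

177


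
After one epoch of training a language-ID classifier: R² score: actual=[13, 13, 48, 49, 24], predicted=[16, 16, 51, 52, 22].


ȳ = 29.4
SS_res = Σ(y-ŷ)² = 40
SS_tot = Σ(y-ȳ)² = 1297.2
R² = 1 - SS_res/SS_tot = 1 - 0.0308 = 0.9692

0.9692


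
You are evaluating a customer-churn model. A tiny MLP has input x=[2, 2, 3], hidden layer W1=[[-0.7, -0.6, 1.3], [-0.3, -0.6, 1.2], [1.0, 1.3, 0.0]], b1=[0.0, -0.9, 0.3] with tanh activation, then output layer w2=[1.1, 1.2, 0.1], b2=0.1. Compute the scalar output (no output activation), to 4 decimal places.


z1[0] = (-0.7)·(2) + (-0.6)·(2) + (1.3)·(3) + 0.0 = 1.3
z1[1] = (-0.3)·(2) + (-0.6)·(2) + (1.2)·(3) - 0.9 = 0.9
z1[2] = (1.0)·(2) + (1.3)·(2) + (0.0)·(3) + 0.3 = 4.9
h = tanh(z1) = [0.8617, 0.7163, 0.9999]
output = (1.1)·(0.8617) + (1.2)·(0.7163) + (0.1)·(0.9999) + 0.1 = 2.0074

2.0074


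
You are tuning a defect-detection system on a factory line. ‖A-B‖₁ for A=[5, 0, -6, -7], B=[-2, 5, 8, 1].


d = |5+ 2| + |0-5| + |-6-8| + |-7-1|
  = 7 + 5 + 14 + 8
  = 34

34


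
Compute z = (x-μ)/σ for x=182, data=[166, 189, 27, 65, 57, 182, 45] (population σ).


μ = 104.4286, σ = 65.7829
z = (182 - 104.4286)/65.7829 = 1.1792

1.1792


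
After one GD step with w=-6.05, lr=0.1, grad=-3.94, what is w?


w_new = w - α·∇
= -6.05 - 0.1·-3.94
= -6.05 + 0.394
= -5.656

-5.656


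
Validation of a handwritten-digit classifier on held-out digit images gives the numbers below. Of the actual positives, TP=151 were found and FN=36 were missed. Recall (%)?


Recall = TP/(TP+FN)
= 151/(151+36)
= 151/187 = 80.75%

80.75%


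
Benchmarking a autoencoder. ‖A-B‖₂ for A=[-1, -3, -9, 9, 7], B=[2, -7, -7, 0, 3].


d = √((-1-2)² + (-3+ 7)² + (-9+ 7)² + (9-0)² + (7-3)²)
  = √(9 + 16 + 4 + 81 + 16)
  = √126 = 11.225

11.225


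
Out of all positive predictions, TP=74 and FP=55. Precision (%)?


Precision = TP/(TP+FP)
= 74/(74+55)
= 74/129 = 57.36%

57.36%


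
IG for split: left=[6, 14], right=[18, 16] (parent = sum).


Parent = [24, 30], H_parent = 0.9911
H_left = 0.8813 (n=20), H_right = 0.9975 (n=34)
H_children = (20/54)·0.8813 + (34/54)·0.9975 = 0.9545
IG = 0.9911 - 0.9545 = 0.0366

0.0366


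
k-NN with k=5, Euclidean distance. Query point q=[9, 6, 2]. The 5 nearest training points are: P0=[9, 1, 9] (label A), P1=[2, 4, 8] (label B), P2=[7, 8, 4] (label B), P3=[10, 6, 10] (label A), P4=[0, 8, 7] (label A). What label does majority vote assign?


d(q,P0) = 8.6023  (label A)
d(q,P1) = 9.434  (label B)
d(q,P2) = 3.4641  (label B)
d(q,P3) = 8.0623  (label A)
d(q,P4) = 10.4881  (label A)
Votes: A=3, B=2
Majority → A

A


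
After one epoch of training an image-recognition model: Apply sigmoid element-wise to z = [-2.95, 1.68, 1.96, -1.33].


σ(-2.95) = 1/(1+e^2.95) = 0.0497
σ(1.68) = 1/(1+e^-1.68) = 0.8429
σ(1.96) = 1/(1+e^-1.96) = 0.8765
σ(-1.33) = 1/(1+e^1.33) = 0.2092
result = [0.0497, 0.8429, 0.8765, 0.2092]

[0.0497, 0.8429, 0.8765, 0.2092]


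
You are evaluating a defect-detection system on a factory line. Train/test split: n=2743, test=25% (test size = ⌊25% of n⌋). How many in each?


Test = ⌊2743·25/100⌋ = 685
Train = 2743 - 685 = 2058

Train: 2058, Test: 685


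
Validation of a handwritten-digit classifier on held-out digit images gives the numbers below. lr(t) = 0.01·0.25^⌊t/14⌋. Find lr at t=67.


n_drops = ⌊67/14⌋ = 4
lr = 0.01·0.25^4 = 0.01·0.00390625 = 0.0000390625

0.0000390625


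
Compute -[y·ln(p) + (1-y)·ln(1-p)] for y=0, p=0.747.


BCE = -[y·ln(p) + (1-y)·ln(1-p)]
= -0 - 1·ln(1-0.747)
= -ln(0.253) = 1.3744

1.3744


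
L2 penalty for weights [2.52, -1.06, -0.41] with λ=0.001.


‖w‖₂² = (2.52)² + (-1.06)² + (-0.41)²
     = 6.3504 + 1.1236 + 0.1681
     = 7.6421
λ·‖w‖₂² = 0.001·7.6421 = 0.007642

0.007642


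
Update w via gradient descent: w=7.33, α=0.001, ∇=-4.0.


w_new = w - α·∇
= 7.33 - 0.001·-4.0
= 7.33 + 0.004
= 7.334

7.334


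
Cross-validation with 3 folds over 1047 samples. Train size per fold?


Fold size = 1047/3 = 349
Training per fold = 1047 - 349 = 698

698


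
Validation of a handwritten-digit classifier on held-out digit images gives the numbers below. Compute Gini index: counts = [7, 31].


Probabilities: [7/38, 31/38] ≈ [0.1842, 0.8158]
Σpᵢ² = (49 + 961)/38² = 1010/1444
Gini = 1 - Σpᵢ² = 1 - 1010/1444 = 0.3006

0.3006


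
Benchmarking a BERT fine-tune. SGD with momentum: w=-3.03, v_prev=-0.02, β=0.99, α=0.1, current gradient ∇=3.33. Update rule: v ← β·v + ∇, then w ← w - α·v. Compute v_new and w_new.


v_new = 0.99·-0.02 + 3.33 = -0.0198 + 3.33 = 3.3102
w_new = -3.03 - 0.1·3.3102 = -3.03 - 0.33102 = -3.36102

v_new=3.3102, w_new=-3.36102
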